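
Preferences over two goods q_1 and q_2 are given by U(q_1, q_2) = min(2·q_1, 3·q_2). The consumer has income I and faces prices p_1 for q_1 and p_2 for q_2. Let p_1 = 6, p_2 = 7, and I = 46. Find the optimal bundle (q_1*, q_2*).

With perfect complements, no substitution: consume in ratio q_1:q_2 = 3:2.
Budget: p_1·q_1 + p_2·(2/3)·q_1 = I, so (3·p_1 + 2·p_2)·q_1 = 3·I.
Demand: q_1*(p_1,p_2,I) = 3·I/(3·p_1 + 2·p_2), q_2* = 2·I/(3·p_1 + 2·p_2).
Here 3·6 + 2·7 = 32, giving q_1* = 4.3125 and q_2* = 2.875.

q_1* = 4.3125, q_2* = 2.875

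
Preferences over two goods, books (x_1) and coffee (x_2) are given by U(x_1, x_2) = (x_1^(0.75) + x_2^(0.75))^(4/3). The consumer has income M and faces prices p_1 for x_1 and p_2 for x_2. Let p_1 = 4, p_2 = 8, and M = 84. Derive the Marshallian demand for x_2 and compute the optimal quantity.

x_2* = 1.1667

From the CES first-order condition, (x_2/x_1)^(0.25) = p_1/p_2.
Hence x_2/x_1 = (p_1/p_2)^(1/(0.25)), i.e. raised to the 4 power.
Substitute x_2 = (x_2/x_1)·x_1 into the budget: x_1* = M/(p_1 + p_2·(x_2/x_1)).
Numerically x_2/x_1 = 0.0625, so x_1* = 84/(4 + 8·0.0625) = 18.6667 and x_2* = 0.0625·18.6667 = 1.1667.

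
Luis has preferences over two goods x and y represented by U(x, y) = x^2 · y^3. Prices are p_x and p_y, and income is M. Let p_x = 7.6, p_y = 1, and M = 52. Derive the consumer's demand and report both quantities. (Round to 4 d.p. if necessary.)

Tangency: MRS = (2/3)·y/x = p_x/p_y.
So 2·p_y·y = 3·p_x·x; combined with the budget, a share 0.4 of income goes to x.
Demand: x*(p_x,p_y,M) = 0.4·M/p_x and y* = 0.6·M/p_y.
At p_x=7.6, p_y=1, M=52: x* = 0.4·52/7.6 = 2.7368, y* = 31.2.

x* = 2.7368, y* = 31.2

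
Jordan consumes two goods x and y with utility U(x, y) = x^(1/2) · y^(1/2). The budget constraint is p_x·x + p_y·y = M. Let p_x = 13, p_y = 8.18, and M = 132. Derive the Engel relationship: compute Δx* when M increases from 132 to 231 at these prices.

Δx* = 3.8077

MU_x/MU_y = (0.5·y)/(0.5·x); tangency sets this equal to p_x/p_y.
So 0.5·p_y·y = 0.5·p_x·x; combined with the budget, a share 0.5 of income goes to x.
Demand: x*(p_x,p_y,M) = 0.5·M/p_x and y* = 0.5·M/p_y.
At p_x=13, p_y=8.18, M=132: x* = 0.5·132/13 = 5.0769.
At M' = 231: x* = 8.8846. Change: 8.8846 − 5.0769 = 3.8077.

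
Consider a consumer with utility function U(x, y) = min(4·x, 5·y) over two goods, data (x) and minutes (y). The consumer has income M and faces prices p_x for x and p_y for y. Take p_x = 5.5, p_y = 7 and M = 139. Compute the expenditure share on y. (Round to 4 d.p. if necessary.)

share on y = 0.5045

With perfect complements, no substitution: consume in ratio x:y = 5:4.
Budget: p_x·x + p_y·(4/5)·x = M, so (5·p_x + 4·p_y)·x = 5·M.
Demand: x*(p_x,p_y,M) = 5·M/(5·p_x + 4·p_y), y* = 4·M/(5·p_x + 4·p_y).
Here 5·5.5 + 4·7 = 55.5, giving x* = 12.5225 and y* = 10.018.
Expenditure on y: 7·10.018 = 70.1261; share = 0.5045.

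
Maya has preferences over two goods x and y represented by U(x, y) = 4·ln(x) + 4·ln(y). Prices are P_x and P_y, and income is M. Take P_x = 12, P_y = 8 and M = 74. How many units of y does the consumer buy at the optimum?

y* = 4.625

Demand: x*(P_x,P_y,M) = 0.5·M/P_x and y* = 0.5·M/P_y.
At P_x=12, P_y=8, M=74: y* = 0.5·74/8 = 4.625.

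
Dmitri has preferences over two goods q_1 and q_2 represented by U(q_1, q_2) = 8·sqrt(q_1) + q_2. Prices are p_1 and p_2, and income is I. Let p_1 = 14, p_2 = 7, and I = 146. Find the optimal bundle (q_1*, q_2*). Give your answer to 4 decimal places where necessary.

MU_q_1 = 4/√q_1, MU_q_2 = 1. Tangency: 4/√q_1 = p_1/p_2.
Thus q_1* = (4·p_2/p_1)² — independent of I — with the rest of income spent on q_2.
Plugging in: q_1* = (4·7/14)² = 4, q_2* = 12.8571.

q_1* = 4, q_2* = 12.8571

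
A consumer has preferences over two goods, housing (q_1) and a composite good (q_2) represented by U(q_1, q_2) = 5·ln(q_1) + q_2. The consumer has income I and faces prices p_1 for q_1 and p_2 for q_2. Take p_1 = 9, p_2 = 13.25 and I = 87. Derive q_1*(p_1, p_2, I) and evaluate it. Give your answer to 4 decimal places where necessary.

So q_1*(p_1,p_2) = 5·p_2/p_1, independent of income; and q_2* = (I − 5·p_2)/p_2.
At the given prices: q_1* = 5·13.25/9 = 7.3611.

q_1* = 7.3611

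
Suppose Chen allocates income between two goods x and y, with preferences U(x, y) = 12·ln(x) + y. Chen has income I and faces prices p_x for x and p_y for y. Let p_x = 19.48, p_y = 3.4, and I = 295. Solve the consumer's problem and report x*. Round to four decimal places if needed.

So x*(p_x,p_y) = 12·p_y/p_x, independent of income; and y* = (I − 12·p_y)/p_y.
At the given prices: x* = 12·3.4/19.48 = 2.0945.

x* = 2.0945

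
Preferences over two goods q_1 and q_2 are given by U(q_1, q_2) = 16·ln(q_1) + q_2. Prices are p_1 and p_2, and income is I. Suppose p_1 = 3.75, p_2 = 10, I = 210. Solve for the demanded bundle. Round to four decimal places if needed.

q_1* = 42.6667, q_2* = 5

MU_q_1 = 16/q_1, MU_q_2 = 1. Tangency: 16/q_1 = p_1/p_2.
So q_1*(p_1,p_2) = 16·p_2/p_1, independent of income; and q_2* = (I − 16·p_2)/p_2.
At the given prices: q_1* = 16·10/3.75 = 42.6667, and q_2* = 5.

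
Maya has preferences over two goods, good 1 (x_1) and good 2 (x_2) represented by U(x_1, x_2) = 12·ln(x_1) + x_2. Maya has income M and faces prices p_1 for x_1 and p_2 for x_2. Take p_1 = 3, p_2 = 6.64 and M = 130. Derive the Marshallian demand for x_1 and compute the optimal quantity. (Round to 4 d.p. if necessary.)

Set MRS = p_1/p_2: (12/x_1)/1 = p_1/p_2.
So x_1*(p_1,p_2) = 12·p_2/p_1, independent of income; and x_2* = (M − 12·p_2)/p_2.
At the given prices: x_1* = 12·6.64/3 = 26.56.

x_1* = 26.56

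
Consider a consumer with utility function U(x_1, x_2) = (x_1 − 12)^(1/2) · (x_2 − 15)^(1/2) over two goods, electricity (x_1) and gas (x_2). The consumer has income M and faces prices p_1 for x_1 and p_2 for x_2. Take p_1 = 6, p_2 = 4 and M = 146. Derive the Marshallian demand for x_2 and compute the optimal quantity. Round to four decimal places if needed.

MRS = (x_2−15)/(x_1−12). Tangency with p_1/p_2 gives x_2−15 = (p_1/p_2)·(x_1−12).
After buying the subsistence bundle (12, 15), a share 0.5 of the remaining income goes to x_1: x_1* = 12 + 0.5·(M − 12p_1 − 15p_2)/p_1.
Discretionary income = 146 − 12·6 − 15·4 = 14; x_2* = 15 + 0.5·14/4 = 16.75.

x_2* = 16.75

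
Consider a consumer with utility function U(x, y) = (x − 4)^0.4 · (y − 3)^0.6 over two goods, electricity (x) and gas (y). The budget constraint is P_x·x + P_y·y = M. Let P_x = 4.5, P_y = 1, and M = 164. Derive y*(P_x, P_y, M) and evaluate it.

Let x' = x−4, y' = y−3. MRS = (2/3)·y'/x' = P_x/P_y.
Substituting into the budget: x* = 4 + 0.4·(M − 4·P_x − 3·P_y)/P_x, and y* = 3 + 0.6·(…)/P_y.
Discretionary income = 164 − 4·4.5 − 3·1 = 143; y* = 3 + 0.6·143/1 = 88.8.

y* = 88.8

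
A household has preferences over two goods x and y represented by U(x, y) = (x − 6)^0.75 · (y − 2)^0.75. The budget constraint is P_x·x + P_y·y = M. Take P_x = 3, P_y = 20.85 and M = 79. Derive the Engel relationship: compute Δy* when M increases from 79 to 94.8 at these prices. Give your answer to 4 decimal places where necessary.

MRS = (y−2)/(x−6). Tangency with P_x/P_y gives y−2 = (P_x/P_y)·(x−6).
After buying the subsistence bundle (6, 2), a share 0.5 of the remaining income goes to x: x* = 6 + 0.5·(M − 6P_x − 2P_y)/P_x.
Discretionary income = 79 − 6·3 − 2·20.85 = 19.3; y* = 2 + 0.5·19.3/20.85 = 2.4628.
At M' = 94.8: y* = 2.8417. Change: 2.8417 − 2.4628 = 0.3789.

Δy* = 0.3789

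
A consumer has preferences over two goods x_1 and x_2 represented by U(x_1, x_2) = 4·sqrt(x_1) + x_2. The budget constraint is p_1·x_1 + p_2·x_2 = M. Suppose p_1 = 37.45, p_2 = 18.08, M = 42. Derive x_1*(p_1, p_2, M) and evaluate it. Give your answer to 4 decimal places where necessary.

x_1* = 0.9323

Thus x_1* = (2·p_2/p_1)² — independent of M — with the rest of income spent on x_2.
Plugging in: x_1* = (2·18.08/37.45)² = 0.9323.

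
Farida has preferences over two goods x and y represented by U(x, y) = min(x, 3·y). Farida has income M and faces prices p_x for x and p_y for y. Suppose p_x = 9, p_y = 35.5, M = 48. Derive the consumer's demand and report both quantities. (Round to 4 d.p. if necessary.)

x* = 2.304, y* = 0.768

With perfect complements, no substitution: consume in ratio x:y = 3:1.
Budget: p_x·x + p_y·(1/3)·x = M, so (3·p_x + p_y)·x = 3·M.
Demand: x*(p_x,p_y,M) = 3·M/(3·p_x + p_y), y* = M/(3·p_x + p_y).
Here 3·9 + 35.5 = 62.5, giving x* = 2.304 and y* = 0.768.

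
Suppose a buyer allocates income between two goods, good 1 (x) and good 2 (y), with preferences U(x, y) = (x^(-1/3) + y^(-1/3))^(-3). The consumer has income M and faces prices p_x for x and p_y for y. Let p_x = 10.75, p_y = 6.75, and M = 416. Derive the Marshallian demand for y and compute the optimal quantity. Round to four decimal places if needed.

y* = 29.0243

From the CES first-order condition, (y/x)^(4/3) = p_x/p_y.
Solve for the ratio: y/x = [p_x/p_y]^(0.75).
Substitute y = (y/x)·x into the budget: x* = M/(p_x + p_y·(y/x)).
Numerically y/x = 1.417681, so x* = 416/(10.75 + 6.75·1.417681) = 20.4731 and y* = 1.417681·20.4731 = 29.0243.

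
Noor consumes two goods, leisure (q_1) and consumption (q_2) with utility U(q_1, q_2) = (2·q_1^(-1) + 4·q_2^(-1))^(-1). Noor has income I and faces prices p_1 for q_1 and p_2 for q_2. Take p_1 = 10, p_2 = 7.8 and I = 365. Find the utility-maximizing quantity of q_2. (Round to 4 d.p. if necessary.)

MU_q_1 ∝ 2·q_1^(-2), MU_q_2 ∝ 4·q_2^(-2), so MRS = (1/2)·(q_2/q_1)^(2) = p_1/p_2.
Hence q_2/q_1 = (2·p_1/p_2)^(1/(2)), i.e. raised to the 0.5 power.
Substitute q_2 = (q_2/q_1)·q_1 into the budget: q_1* = I/(p_1 + p_2·(q_2/q_1)).
Numerically q_2/q_1 = 1.601282, so q_1* = 365/(10 + 7.8·1.601282) = 16.2294 and q_2* = 1.601282·16.2294 = 25.9879.

q_2* = 25.9879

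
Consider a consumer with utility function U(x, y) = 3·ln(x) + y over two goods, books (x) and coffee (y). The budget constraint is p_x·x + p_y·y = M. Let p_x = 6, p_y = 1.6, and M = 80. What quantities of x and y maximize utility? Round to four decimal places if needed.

x* = 0.8, y* = 47

MU_x = 3/x, MU_y = 1. Tangency: 3/x = p_x/p_y.
So x*(p_x,p_y) = 3·p_y/p_x, independent of income; and y* = (M − 3·p_y)/p_y.
At the given prices: x* = 3·1.6/6 = 0.8, and y* = 47.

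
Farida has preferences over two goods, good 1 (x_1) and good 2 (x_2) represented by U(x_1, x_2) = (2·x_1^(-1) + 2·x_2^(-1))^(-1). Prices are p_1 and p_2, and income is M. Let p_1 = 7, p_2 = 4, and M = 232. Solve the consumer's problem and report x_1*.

Numerically x_2/x_1 = 1.322876, so x_1* = 232/(7 + 4·1.322876) = 18.8748.

x_1* = 18.8748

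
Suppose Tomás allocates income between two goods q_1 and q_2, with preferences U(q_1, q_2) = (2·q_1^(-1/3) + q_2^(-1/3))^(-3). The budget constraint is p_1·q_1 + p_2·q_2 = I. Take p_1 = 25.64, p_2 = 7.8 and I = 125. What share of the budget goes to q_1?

From the CES first-order condition, 2·(q_2/q_1)^(4/3) = p_1/p_2.
Solve for the ratio: q_2/q_1 = [(1/2)·p_1/p_2]^(0.75).
With the ratio pinned down, the budget gives q_1* = I/(p_1 + p_2·(q_2/q_1)) and q_2* = (q_2/q_1)·q_1*.
Numerically q_2/q_1 = 1.451594, so q_1* = 125/(25.64 + 7.8·1.451594) = 3.3818 and q_2* = 1.451594·3.3818 = 4.909.
Expenditure on q_1: 25.64·3.3818 = 86.7097; share = 0.6937.

share on q_1 = 0.6937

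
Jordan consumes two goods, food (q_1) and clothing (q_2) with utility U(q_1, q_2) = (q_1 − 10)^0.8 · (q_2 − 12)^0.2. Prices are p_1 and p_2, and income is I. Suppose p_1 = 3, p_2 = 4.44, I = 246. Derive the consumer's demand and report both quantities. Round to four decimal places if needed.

q_1* = 53.392, q_2* = 19.3297

This is Cobb-Douglas in (q_1−10, q_2−12): tangency gives 0.8·p_2·(q_2−12) = 0.2·p_1·(q_1−10).
Substituting into the budget: q_1* = 10 + 0.8·(I − 10·p_1 − 12·p_2)/p_1, and q_2* = 12 + 0.2·(…)/p_2.
Discretionary income = 246 − 10·3 − 12·4.44 = 162.72; q_1* = 10 + 0.8·162.72/3 = 53.392; q_2* = 12 + 0.2·162.72/4.44 = 19.3297.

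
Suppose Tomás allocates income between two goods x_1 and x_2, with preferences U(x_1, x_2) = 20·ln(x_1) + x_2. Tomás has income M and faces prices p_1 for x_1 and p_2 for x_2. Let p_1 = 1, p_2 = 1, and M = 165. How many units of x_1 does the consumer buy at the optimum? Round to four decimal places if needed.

Set MRS = p_1/p_2: (20/x_1)/1 = p_1/p_2.
So x_1*(p_1,p_2) = 20·p_2/p_1, independent of income; and x_2* = (M − 20·p_2)/p_2.
At the given prices: x_1* = 20·1/1 = 20.

x_1* = 20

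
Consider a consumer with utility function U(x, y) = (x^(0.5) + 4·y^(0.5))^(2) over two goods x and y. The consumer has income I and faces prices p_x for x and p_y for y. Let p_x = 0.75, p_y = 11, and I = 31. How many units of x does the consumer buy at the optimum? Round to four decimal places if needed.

From the CES first-order condition, (1/4)·(y/x)^(0.5) = p_x/p_y.
Hence y/x = (4·p_x/p_y)^(1/(0.5)), i.e. raised to the 2 power.
With the ratio pinned down, the budget gives x* = I/(p_x + p_y·(y/x)) and y* = (y/x)·x*.
Numerically y/x = 0.07438, so x* = 31/(0.75 + 11·0.07438) = 19.7681.

x* = 19.7681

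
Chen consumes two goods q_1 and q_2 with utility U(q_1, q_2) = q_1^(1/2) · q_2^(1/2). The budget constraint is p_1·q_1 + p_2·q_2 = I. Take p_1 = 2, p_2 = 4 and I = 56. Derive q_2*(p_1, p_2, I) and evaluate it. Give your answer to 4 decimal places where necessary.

MU_q_1/MU_q_2 = (0.5·q_2)/(0.5·q_1); tangency sets this equal to p_1/p_2.
So 0.5·p_2·q_2 = 0.5·p_1·q_1; combined with the budget, a share 0.5 of income goes to q_1.
Demand: q_1*(p_1,p_2,I) = 0.5·I/p_1 and q_2* = 0.5·I/p_2.
At p_1=2, p_2=4, I=56: q_2* = 0.5·56/4 = 7.

q_2* = 7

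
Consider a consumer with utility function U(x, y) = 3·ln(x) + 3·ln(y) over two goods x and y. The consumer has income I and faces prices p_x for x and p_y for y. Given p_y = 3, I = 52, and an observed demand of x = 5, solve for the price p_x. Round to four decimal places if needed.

p_x = 5.2

MU_x/MU_y = (3·y)/(3·x); tangency sets this equal to p_x/p_y.
Rearranging, p_y·y = p_x·x. Substituting into the budget gives p_x·x·(1 + 1) = I.
Demand: x*(p_x,p_y,I) = 0.5·I/p_x and y* = 0.5·I/p_y.
Set x* = 5 in the demand function and solve for p_x: p_x = 5.2.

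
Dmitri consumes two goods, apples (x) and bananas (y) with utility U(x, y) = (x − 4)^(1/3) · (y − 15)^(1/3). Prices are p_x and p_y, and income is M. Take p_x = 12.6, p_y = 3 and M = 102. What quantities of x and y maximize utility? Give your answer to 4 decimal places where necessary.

This is Cobb-Douglas in (x−4, y−15): tangency gives 1/3·p_y·(y−15) = 1/3·p_x·(x−4).
Substituting into the budget: x* = 4 + 0.5·(M − 4·p_x − 15·p_y)/p_x, and y* = 15 + 0.5·(…)/p_y.
Discretionary income = 102 − 4·12.6 − 15·3 = 6.6; x* = 4 + 0.5·6.6/12.6 = 4.2619; y* = 15 + 0.5·6.6/3 = 16.1.

x* = 4.2619, y* = 16.1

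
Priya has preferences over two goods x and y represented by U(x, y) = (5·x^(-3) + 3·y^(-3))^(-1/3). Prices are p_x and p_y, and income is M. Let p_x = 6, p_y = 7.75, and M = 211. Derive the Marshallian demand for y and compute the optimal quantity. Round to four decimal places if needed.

y* = 14.05

MRS = MU_x/MU_y = (5/3)·(y/x)^(4). Set equal to p_x/p_y.
Solve for the ratio: y/x = [(3/5)·p_x/p_y]^(0.25).
With the ratio pinned down, the budget gives x* = M/(p_x + p_y·(y/x)) and y* = (y/x)·x*.
Numerically y/x = 0.825563, so x* = 211/(6 + 7.75·0.825563) = 17.0187 and y* = 0.825563·17.0187 = 14.05.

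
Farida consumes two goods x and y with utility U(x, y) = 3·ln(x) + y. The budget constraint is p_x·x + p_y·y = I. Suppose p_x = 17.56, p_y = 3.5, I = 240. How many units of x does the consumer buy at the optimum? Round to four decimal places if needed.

x* = 0.5979

MU_x = 3/x, MU_y = 1. Tangency: 3/x = p_x/p_y.
So x*(p_x,p_y) = 3·p_y/p_x, independent of income; and y* = (I − 3·p_y)/p_y.
At the given prices: x* = 3·3.5/17.56 = 0.5979.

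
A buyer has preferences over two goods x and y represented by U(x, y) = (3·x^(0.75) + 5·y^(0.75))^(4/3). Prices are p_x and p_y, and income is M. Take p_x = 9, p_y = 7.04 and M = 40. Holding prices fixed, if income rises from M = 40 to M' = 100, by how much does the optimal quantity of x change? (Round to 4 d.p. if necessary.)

Δx* = 0.3894

From the CES first-order condition, (3/5)·(y/x)^(0.25) = p_x/p_y.
Hence y/x = ((5/3)·p_x/p_y)^(1/(0.25)), i.e. raised to the 4 power.
Substitute y = (y/x)·x into the budget: x* = M/(p_x + p_y·(y/x)).
Numerically y/x = 20.60983, so x* = 40/(9 + 7.04·20.60983) = 0.2596.
At M' = 100: x* = 0.649. Change: 0.649 − 0.2596 = 0.3894.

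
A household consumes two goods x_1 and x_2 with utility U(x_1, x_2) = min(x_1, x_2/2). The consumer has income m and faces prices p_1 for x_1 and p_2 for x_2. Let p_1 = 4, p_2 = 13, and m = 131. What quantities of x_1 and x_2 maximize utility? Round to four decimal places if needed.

Leontief preferences: the optimum is at the kink where x_1/1 = x_2/2, i.e. x_2 = 2·x_1.
Budget: p_1·x_1 + p_2·2·x_1 = m, so (p_1 + 2·p_2)·x_1 = m.
Demand: x_1*(p_1,p_2,m) = m/(p_1 + 2·p_2), x_2* = 2·m/(p_1 + 2·p_2).
Here 4 + 2·13 = 30, giving x_1* = 4.3667 and x_2* = 8.7333.

x_1* = 4.3667, x_2* = 8.7333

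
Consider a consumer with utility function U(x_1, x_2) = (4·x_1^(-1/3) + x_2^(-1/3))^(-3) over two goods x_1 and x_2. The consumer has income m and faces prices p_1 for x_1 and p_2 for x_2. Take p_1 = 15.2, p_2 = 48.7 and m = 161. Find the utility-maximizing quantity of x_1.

x_1* = 7.1908

MU_x_1 ∝ 4·x_1^(-4/3), MU_x_2 ∝ x_2^(-4/3), so MRS = 4·(x_2/x_1)^(4/3) = p_1/p_2.
Solve for the ratio: x_2/x_1 = [(1/4)·p_1/p_2]^(0.75).
With the ratio pinned down, the budget gives x_1* = m/(p_1 + p_2·(x_2/x_1)) and x_2* = (x_2/x_1)·x_1*.
Numerically x_2/x_1 = 0.147636, so x_1* = 161/(15.2 + 48.7·0.147636) = 7.1908.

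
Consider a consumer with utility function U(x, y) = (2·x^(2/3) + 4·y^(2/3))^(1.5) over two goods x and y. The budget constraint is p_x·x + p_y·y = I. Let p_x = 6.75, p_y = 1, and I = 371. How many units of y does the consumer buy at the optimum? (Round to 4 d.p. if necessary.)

MRS = MU_x/MU_y = (1/2)·(y/x)^(1/3). Set equal to p_x/p_y.
Hence y/x = (2·p_x/p_y)^(1/(1/3)), i.e. raised to the 3 power.
Substitute y = (y/x)·x into the budget: x* = I/(p_x + p_y·(y/x)).
Numerically y/x = 2460.375, so x* = 371/(6.75 + 1·2460.375) = 0.1504 and y* = 2460.375·0.1504 = 369.985.

y* = 369.985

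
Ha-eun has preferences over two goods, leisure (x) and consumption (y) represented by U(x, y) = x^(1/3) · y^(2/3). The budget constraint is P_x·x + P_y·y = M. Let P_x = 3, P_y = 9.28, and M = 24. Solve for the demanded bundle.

Demand: x*(P_x,P_y,M) = 1/3·M/P_x and y* = 2/3·M/P_y.
At P_x=3, P_y=9.28, M=24: x* = 1/3·24/3 = 2.6667, y* = 1.7241.

x* = 2.6667, y* = 1.7241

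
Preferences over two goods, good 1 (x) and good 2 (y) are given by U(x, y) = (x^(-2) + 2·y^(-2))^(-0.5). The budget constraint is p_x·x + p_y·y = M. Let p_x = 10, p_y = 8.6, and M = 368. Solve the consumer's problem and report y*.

y* = 22.7894

MU_x ∝ x^(-3), MU_y ∝ 2·y^(-3), so MRS = (1/2)·(y/x)^(3) = p_x/p_y.
Solve for the ratio: y/x = [2·p_x/p_y]^(1/3).
With the ratio pinned down, the budget gives x* = M/(p_x + p_y·(y/x)) and y* = (y/x)·x*.
Numerically y/x = 1.324882, so x* = 368/(10 + 8.6·1.324882) = 17.2011 and y* = 1.324882·17.2011 = 22.7894.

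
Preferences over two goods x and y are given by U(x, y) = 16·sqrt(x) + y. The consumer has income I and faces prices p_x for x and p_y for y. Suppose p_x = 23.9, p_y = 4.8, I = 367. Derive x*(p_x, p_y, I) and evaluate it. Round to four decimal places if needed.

Utility is quasi-linear in y; the FOC for x is 8/√x = p_x/p_y.
Thus x* = (8·p_y/p_x)² — independent of I — with the rest of income spent on y.
Plugging in: x* = (8·4.8/23.9)² = 2.5815.

x* = 2.5815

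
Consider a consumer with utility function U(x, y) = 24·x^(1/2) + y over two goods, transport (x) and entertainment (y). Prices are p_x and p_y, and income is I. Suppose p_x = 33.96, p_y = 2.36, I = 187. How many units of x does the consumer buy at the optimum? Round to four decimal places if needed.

x* = 0.6954

Set MRS = p_x/p_y: 12·x^(−1/2) = p_x/p_y.
Thus x* = (12·p_y/p_x)² — independent of I — with the rest of income spent on y.
Plugging in: x* = (12·2.36/33.96)² = 0.6954.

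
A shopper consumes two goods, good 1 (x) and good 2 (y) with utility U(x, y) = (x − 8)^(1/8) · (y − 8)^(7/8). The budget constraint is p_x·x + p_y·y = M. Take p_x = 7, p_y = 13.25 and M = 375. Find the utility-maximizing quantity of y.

y* = 22.066

MRS = (1/7)·(y−8)/(x−8). Tangency with p_x/p_y gives y−8 = 7·(p_x/p_y)·(x−8).
After buying the subsistence bundle (8, 8), a share 0.125 of the remaining income goes to x: x* = 8 + 0.125·(M − 8p_x − 8p_y)/p_x.
Discretionary income = 375 − 8·7 − 8·13.25 = 213; y* = 8 + 0.875·213/13.25 = 22.066.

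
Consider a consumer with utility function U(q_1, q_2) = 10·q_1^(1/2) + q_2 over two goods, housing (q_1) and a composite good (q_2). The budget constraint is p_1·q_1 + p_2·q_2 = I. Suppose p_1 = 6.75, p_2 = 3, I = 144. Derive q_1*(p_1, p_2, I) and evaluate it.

q_1* = 4.9383

MU_q_1 = 5/√q_1, MU_q_2 = 1. Tangency: 5/√q_1 = p_1/p_2.
Solve: √q_1 = 5·p_2/p_1, so q_1*(p_1,p_2) = (5·p_2/p_1)², and q_2* = (I − p_1·q_1*)/p_2.
Plugging in: q_1* = (5·3/6.75)² = 4.9383.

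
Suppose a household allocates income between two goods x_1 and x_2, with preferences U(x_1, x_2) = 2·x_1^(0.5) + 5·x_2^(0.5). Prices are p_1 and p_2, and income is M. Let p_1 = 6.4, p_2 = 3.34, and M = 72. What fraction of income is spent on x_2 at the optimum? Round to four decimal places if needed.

share on x_2 = 0.9229

Substitute x_2 = (x_2/x_1)·x_1 into the budget: x_1* = M/(p_1 + p_2·(x_2/x_1)).
Numerically x_2/x_1 = 22.948116, so x_1* = 72/(6.4 + 3.34·22.948116) = 0.867 and x_2* = 22.948116·0.867 = 19.8956.
Expenditure on x_2: 3.34·19.8956 = 66.4513; share = 0.9229.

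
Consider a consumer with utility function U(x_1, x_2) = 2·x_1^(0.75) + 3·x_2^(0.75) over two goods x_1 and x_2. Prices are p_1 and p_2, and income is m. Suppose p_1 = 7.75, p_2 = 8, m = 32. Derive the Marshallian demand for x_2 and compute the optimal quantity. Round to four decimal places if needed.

x_2* = 3.286

Numerically x_2/x_1 = 4.458737, so x_1* = 32/(7.75 + 8·4.458737) = 0.737 and x_2* = 4.458737·0.737 = 3.286.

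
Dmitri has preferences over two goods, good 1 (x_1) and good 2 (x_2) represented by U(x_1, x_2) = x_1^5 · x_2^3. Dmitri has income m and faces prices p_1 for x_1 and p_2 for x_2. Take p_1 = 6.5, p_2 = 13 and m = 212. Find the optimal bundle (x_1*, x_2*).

Tangency: MRS = (5/3)·x_2/x_1 = p_1/p_2.
Rearranging, p_2·x_2 = (3/5)·p_1·x_1. Substituting into the budget gives p_1·x_1·(1 + (3/5)) = m.
Demand: x_1*(p_1,p_2,m) = 0.625·m/p_1 and x_2* = 0.375·m/p_2.
At p_1=6.5, p_2=13, m=212: x_1* = 0.625·212/6.5 = 20.3846, x_2* = 6.1154.

x_1* = 20.3846, x_2* = 6.1154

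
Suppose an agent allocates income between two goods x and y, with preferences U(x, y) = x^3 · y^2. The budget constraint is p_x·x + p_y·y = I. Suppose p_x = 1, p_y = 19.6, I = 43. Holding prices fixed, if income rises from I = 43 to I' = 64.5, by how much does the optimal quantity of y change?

Δy* = 0.4388

The MRS is (3/2)·y/x. Set MRS = p_x/p_y.
So 3·p_y·y = 2·p_x·x; combined with the budget, a share 0.6 of income goes to x.
Demand: x*(p_x,p_y,I) = 0.6·I/p_x and y* = 0.4·I/p_y.
At p_x=1, p_y=19.6, I=43: y* = 0.4·43/19.6 = 0.8776.
At I' = 64.5: y* = 1.3163. Change: 1.3163 − 0.8776 = 0.4388.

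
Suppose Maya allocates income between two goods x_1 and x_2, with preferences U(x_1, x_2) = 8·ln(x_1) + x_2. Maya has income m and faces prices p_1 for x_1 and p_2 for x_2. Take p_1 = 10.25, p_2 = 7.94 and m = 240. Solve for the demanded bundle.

x_1* = 6.1971, x_2* = 22.2267

Set MRS = p_1/p_2: (8/x_1)/1 = p_1/p_2.
So x_1*(p_1,p_2) = 8·p_2/p_1, independent of income; and x_2* = (m − 8·p_2)/p_2.
At the given prices: x_1* = 8·7.94/10.25 = 6.1971, and x_2* = 22.2267.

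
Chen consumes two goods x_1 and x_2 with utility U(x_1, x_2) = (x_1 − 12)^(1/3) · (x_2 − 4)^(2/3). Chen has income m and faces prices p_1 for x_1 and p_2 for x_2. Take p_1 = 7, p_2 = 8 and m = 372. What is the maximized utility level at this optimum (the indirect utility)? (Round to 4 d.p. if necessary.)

This is Cobb-Douglas in (x_1−12, x_2−4): tangency gives 1/3·p_2·(x_2−4) = 2/3·p_1·(x_1−12).
Substituting into the budget: x_1* = 12 + 1/3·(m − 12·p_1 − 4·p_2)/p_1, and x_2* = 4 + 2/3·(…)/p_2.
Discretionary income = 372 − 12·7 − 4·8 = 256; x_1* = 12 + 1/3·256/7 = 24.1905; x_2* = 4 + 2/3·256/8 = 25.3333.
Utility at the optimum: U(24.1905, 25.3333) = 17.703.

V = 17.703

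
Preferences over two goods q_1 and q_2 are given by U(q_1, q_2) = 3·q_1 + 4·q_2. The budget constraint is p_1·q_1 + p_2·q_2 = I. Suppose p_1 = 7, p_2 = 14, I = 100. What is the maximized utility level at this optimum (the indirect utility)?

V = 42.8571

Perfect substitutes: compare marginal utility per dollar. 3/p_1 vs 4/p_2 → 0.4286 vs 0.2857.
q_1 gives more utility per dollar, so spend all income on q_1: q_1* = I/p_1, q_2* = 0.
Numerically: q_1* = 14.2857, q_2* = 0.
Utility at the optimum: U(14.2857, 0) = 42.8571.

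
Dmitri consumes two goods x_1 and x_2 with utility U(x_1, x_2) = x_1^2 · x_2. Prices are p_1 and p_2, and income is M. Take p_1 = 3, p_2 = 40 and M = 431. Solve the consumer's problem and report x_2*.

MU_x_1/MU_x_2 = (2·x_2)/(x_1); tangency sets this equal to p_1/p_2.
Rearranging, p_2·x_2 = (1/2)·p_1·x_1. Substituting into the budget gives p_1·x_1·(1 + (1/2)) = M.
Demand: x_1*(p_1,p_2,M) = 2/3·M/p_1 and x_2* = 1/3·M/p_2.
At p_1=3, p_2=40, M=431: x_2* = 1/3·431/40 = 3.5917.

x_2* = 3.5917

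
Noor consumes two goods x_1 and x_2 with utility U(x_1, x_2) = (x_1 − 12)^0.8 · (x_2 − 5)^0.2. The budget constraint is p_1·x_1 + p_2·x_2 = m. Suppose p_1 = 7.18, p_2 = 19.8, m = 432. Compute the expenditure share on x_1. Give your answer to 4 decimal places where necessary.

share on x_1 = 0.6566

This is Cobb-Douglas in (x_1−12, x_2−5): tangency gives 0.8·p_2·(x_2−5) = 0.2·p_1·(x_1−12).
After buying the subsistence bundle (12, 5), a share 0.8 of the remaining income goes to x_1: x_1* = 12 + 0.8·(m − 12p_1 − 5p_2)/p_1.
Discretionary income = 432 − 12·7.18 − 5·19.8 = 246.84; x_1* = 12 + 0.8·246.84/7.18 = 39.5031; x_2* = 5 + 0.2·246.84/19.8 = 7.4933.
Expenditure on x_1: 7.18·39.5031 = 283.632; share = 0.6566.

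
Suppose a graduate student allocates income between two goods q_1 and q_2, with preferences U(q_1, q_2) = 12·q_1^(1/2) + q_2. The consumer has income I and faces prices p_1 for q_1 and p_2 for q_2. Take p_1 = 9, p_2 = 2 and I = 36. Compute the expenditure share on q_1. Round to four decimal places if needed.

MU_q_1 = 6/√q_1, MU_q_2 = 1. Tangency: 6/√q_1 = p_1/p_2.
Solve: √q_1 = 6·p_2/p_1, so q_1*(p_1,p_2) = (6·p_2/p_1)², and q_2* = (I − p_1·q_1*)/p_2.
Plugging in: q_1* = (6·2/9)² = 1.7778, q_2* = 10.
Expenditure on q_1: 9·1.7778 = 16; share = 0.4444.

share on q_1 = 0.4444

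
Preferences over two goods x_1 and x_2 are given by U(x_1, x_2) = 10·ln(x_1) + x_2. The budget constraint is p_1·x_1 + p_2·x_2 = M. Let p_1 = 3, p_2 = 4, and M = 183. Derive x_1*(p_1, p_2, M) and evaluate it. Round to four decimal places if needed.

x_1* = 13.3333

Set MRS = p_1/p_2: (10/x_1)/1 = p_1/p_2.
So x_1*(p_1,p_2) = 10·p_2/p_1, independent of income; and x_2* = (M − 10·p_2)/p_2.
At the given prices: x_1* = 10·4/3 = 13.3333.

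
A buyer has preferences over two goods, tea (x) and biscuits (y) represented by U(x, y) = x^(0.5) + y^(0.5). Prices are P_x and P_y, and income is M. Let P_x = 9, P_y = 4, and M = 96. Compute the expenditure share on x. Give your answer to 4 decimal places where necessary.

share on x = 0.3077

MRS = MU_x/MU_y = (y/x)^(0.5). Set equal to P_x/P_y.
Solve for the ratio: y/x = [P_x/P_y]^(2).
With the ratio pinned down, the budget gives x* = M/(P_x + P_y·(y/x)) and y* = (y/x)·x*.
Numerically y/x = 5.0625, so x* = 96/(9 + 4·5.0625) = 3.2821 and y* = 5.0625·3.2821 = 16.6154.
Expenditure on x: 9·3.2821 = 29.5385; share = 0.3077.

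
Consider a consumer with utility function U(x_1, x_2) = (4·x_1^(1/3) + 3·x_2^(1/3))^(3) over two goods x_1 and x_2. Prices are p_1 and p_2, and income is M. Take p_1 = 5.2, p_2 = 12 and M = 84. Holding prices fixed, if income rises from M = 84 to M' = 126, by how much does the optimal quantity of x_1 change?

Numerically x_2/x_1 = 0.185279, so x_1* = 84/(5.2 + 12·0.185279) = 11.3157.
At M' = 126: x_1* = 16.9735. Change: 16.9735 − 11.3157 = 5.6578.

Δx_1* = 5.6578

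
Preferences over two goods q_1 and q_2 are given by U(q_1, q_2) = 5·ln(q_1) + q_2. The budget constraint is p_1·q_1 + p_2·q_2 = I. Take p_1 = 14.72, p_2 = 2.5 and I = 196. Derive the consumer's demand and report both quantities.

MU_q_1 = 5/q_1, MU_q_2 = 1. Tangency: 5/q_1 = p_1/p_2.
So q_1*(p_1,p_2) = 5·p_2/p_1, independent of income; and q_2* = (I − 5·p_2)/p_2.
At the given prices: q_1* = 5·2.5/14.72 = 0.8492, and q_2* = 73.4.

q_1* = 0.8492, q_2* = 73.4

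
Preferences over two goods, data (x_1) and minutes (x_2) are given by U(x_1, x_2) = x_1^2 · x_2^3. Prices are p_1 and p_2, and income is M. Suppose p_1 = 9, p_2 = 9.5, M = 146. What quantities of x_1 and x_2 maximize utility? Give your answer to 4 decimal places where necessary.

x_1* = 6.4889, x_2* = 9.2211

The MRS is (2/3)·x_2/x_1. Set MRS = p_1/p_2.
So 2·p_2·x_2 = 3·p_1·x_1; combined with the budget, a share 0.4 of income goes to x_1.
Demand: x_1*(p_1,p_2,M) = 0.4·M/p_1 and x_2* = 0.6·M/p_2.
At p_1=9, p_2=9.5, M=146: x_1* = 0.4·146/9 = 6.4889, x_2* = 9.2211.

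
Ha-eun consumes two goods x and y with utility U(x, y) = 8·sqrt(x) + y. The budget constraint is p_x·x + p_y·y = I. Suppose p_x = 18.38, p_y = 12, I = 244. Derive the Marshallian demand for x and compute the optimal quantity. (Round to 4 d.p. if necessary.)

Utility is quasi-linear in y; the FOC for x is 4/√x = p_x/p_y.
Solve: √x = 4·p_y/p_x, so x*(p_x,p_y) = (4·p_y/p_x)², and y* = (I − p_x·x*)/p_y.
Plugging in: x* = (4·12/18.38)² = 6.8201.

x* = 6.8201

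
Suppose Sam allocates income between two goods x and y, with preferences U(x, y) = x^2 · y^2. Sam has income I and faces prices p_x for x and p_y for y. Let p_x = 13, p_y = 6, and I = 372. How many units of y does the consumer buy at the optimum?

MU_x/MU_y = (2·y)/(2·x); tangency sets this equal to p_x/p_y.
So 2·p_y·y = 2·p_x·x; combined with the budget, a share 0.5 of income goes to x.
Demand: x*(p_x,p_y,I) = 0.5·I/p_x and y* = 0.5·I/p_y.
At p_x=13, p_y=6, I=372: y* = 0.5·372/6 = 31.

y* = 31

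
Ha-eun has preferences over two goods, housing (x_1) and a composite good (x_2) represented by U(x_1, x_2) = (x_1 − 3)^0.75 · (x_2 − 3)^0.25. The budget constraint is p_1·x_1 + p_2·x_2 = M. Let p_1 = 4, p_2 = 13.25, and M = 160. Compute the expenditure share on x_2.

MRS = 3·(x_2−3)/(x_1−3). Tangency with p_1/p_2 gives x_2−3 = (1/3)·(p_1/p_2)·(x_1−3).
Substituting into the budget: x_1* = 3 + 0.75·(M − 3·p_1 − 3·p_2)/p_1, and x_2* = 3 + 0.25·(…)/p_2.
Discretionary income = 160 − 3·4 − 3·13.25 = 108.25; x_1* = 3 + 0.75·108.25/4 = 23.2969; x_2* = 3 + 0.25·108.25/13.25 = 5.0425.
Expenditure on x_2: 13.25·5.0425 = 66.8125; share = 0.4176.

share on x_2 = 0.4176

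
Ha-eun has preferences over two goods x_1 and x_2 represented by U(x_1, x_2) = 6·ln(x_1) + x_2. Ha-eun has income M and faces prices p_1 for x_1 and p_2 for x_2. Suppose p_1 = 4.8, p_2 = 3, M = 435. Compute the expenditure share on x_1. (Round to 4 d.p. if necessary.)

share on x_1 = 0.0414

Set MRS = p_1/p_2: (6/x_1)/1 = p_1/p_2.
So x_1*(p_1,p_2) = 6·p_2/p_1, independent of income; and x_2* = (M − 6·p_2)/p_2.
At the given prices: x_1* = 6·3/4.8 = 3.75, and x_2* = 139.
Expenditure on x_1: 4.8·3.75 = 18; share = 0.0414.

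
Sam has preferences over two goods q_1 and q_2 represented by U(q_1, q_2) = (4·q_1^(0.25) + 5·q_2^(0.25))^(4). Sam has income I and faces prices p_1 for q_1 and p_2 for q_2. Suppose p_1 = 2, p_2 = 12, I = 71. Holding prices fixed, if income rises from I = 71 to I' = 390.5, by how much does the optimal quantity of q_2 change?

Numerically q_2/q_1 = 0.123503, so q_1* = 71/(2 + 12·0.123503) = 20.3904 and q_2* = 0.123503·20.3904 = 2.5183.
At I' = 390.5: q_2* = 13.8505. Change: 13.8505 − 2.5183 = 11.3322.

Δq_2* = 11.3322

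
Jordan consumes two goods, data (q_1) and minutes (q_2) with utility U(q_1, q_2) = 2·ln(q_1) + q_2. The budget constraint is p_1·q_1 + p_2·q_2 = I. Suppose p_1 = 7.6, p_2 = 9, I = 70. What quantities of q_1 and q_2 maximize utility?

Set MRS = p_1/p_2: (2/q_1)/1 = p_1/p_2.
So q_1*(p_1,p_2) = 2·p_2/p_1, independent of income; and q_2* = (I − 2·p_2)/p_2.
At the given prices: q_1* = 2·9/7.6 = 2.3684, and q_2* = 5.7778.

q_1* = 2.3684, q_2* = 5.7778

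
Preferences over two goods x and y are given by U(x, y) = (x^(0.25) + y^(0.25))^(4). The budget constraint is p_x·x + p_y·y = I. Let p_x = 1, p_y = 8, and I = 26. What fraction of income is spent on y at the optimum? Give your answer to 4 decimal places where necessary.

MRS = MU_x/MU_y = (y/x)^(0.75). Set equal to p_x/p_y.
Solve for the ratio: y/x = [p_x/p_y]^(4/3).
With the ratio pinned down, the budget gives x* = I/(p_x + p_y·(y/x)) and y* = (y/x)·x*.
Numerically y/x = 0.0625, so x* = 26/(1 + 8·0.0625) = 17.3333 and y* = 0.0625·17.3333 = 1.0833.
Expenditure on y: 8·1.0833 = 8.6667; share = 0.3333.

share on y = 0.3333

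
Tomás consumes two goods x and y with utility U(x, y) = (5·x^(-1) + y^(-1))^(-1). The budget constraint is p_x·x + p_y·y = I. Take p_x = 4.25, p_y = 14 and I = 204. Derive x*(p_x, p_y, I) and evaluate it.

x* = 26.4948

With the ratio pinned down, the budget gives x* = I/(p_x + p_y·(y/x)) and y* = (y/x)·x*.
Numerically y/x = 0.246403, so x* = 204/(4.25 + 14·0.246403) = 26.4948.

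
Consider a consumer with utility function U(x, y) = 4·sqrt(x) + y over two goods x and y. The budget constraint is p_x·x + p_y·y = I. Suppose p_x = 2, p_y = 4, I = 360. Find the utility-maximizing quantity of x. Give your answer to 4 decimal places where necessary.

Set MRS = p_x/p_y: 2·x^(−1/2) = p_x/p_y.
Thus x* = (2·p_y/p_x)² — independent of I — with the rest of income spent on y.
Plugging in: x* = (2·4/2)² = 16.

x* = 16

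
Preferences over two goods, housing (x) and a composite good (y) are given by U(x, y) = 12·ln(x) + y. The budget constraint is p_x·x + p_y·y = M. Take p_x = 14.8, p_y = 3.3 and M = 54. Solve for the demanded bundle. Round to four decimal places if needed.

So x*(p_x,p_y) = 12·p_y/p_x, independent of income; and y* = (M − 12·p_y)/p_y.
At the given prices: x* = 12·3.3/14.8 = 2.6757, and y* = 4.3636.

x* = 2.6757, y* = 4.3636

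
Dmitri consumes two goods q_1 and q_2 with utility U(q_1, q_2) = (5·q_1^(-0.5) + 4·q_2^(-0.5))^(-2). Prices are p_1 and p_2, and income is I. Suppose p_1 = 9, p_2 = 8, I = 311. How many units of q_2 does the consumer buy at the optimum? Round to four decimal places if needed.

MU_q_1 ∝ 5·q_1^(-1.5), MU_q_2 ∝ 4·q_2^(-1.5), so MRS = (5/4)·(q_2/q_1)^(1.5) = p_1/p_2.
Solve for the ratio: q_2/q_1 = [(4/5)·p_1/p_2]^(2/3).
With the ratio pinned down, the budget gives q_1* = I/(p_1 + p_2·(q_2/q_1)) and q_2* = (q_2/q_1)·q_1*.
Numerically q_2/q_1 = 0.93217, so q_1* = 311/(9 + 8·0.93217) = 18.8973 and q_2* = 0.93217·18.8973 = 17.6155.

q_2* = 17.6155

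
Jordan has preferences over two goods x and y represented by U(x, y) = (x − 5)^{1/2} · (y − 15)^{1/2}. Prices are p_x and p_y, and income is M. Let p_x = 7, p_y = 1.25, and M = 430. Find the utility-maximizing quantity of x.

MRS = (y−15)/(x−5). Tangency with p_x/p_y gives y−15 = (p_x/p_y)·(x−5).
Substituting into the budget: x* = 5 + 0.5·(M − 5·p_x − 15·p_y)/p_x, and y* = 15 + 0.5·(…)/p_y.
Discretionary income = 430 − 5·7 − 15·1.25 = 376.25; x* = 5 + 0.5·376.25/7 = 31.875.

x* = 31.875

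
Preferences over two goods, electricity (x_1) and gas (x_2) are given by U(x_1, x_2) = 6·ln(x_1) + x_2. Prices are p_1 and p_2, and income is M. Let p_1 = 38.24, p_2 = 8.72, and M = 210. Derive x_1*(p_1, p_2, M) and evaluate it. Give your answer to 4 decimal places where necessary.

x_1* = 1.3682

So x_1*(p_1,p_2) = 6·p_2/p_1, independent of income; and x_2* = (M − 6·p_2)/p_2.
At the given prices: x_1* = 6·8.72/38.24 = 1.3682.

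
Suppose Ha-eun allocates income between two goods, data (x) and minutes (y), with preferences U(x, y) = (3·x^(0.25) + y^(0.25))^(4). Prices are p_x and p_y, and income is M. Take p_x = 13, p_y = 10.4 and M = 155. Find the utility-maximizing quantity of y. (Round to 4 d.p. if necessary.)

Substitute y = (y/x)·x into the budget: x* = M/(p_x + p_y·(y/x)).
Numerically y/x = 0.311209, so x* = 155/(13 + 10.4·0.311209) = 9.5464 and y* = 0.311209·9.5464 = 2.9709.

y* = 2.9709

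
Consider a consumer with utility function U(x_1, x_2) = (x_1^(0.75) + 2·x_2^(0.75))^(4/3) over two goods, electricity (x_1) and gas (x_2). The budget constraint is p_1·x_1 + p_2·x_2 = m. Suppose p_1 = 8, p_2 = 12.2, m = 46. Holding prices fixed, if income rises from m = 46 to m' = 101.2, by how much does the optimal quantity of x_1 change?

Δx_1* = 1.252

From the CES first-order condition, (1/2)·(x_2/x_1)^(0.25) = p_1/p_2.
Solve for the ratio: x_2/x_1 = [2·p_1/p_2]^(4).
With the ratio pinned down, the budget gives x_1* = m/(p_1 + p_2·(x_2/x_1)) and x_2* = (x_2/x_1)·x_1*.
Numerically x_2/x_1 = 2.958289, so x_1* = 46/(8 + 12.2·2.958289) = 1.0433.
At m' = 101.2: x_1* = 2.2952. Change: 2.2952 − 1.0433 = 1.252.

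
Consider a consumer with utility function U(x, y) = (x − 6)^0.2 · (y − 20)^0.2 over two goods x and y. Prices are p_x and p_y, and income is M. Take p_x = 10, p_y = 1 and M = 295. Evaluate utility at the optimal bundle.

V = 4.0979

Let x' = x−6, y' = y−20. MRS = y'/x' = p_x/p_y.
Substituting into the budget: x* = 6 + 0.5·(M − 6·p_x − 20·p_y)/p_x, and y* = 20 + 0.5·(…)/p_y.
Discretionary income = 295 − 6·10 − 20·1 = 215; x* = 6 + 0.5·215/10 = 16.75; y* = 20 + 0.5·215/1 = 127.5.
Utility at the optimum: U(16.75, 127.5) = 4.0979.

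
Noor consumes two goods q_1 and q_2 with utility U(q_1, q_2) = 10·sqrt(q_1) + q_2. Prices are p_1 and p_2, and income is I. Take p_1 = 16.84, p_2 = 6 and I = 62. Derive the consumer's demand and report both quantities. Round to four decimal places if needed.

q_1* = 3.1736, q_2* = 1.426

MU_q_1 = 5/√q_1, MU_q_2 = 1. Tangency: 5/√q_1 = p_1/p_2.
Thus q_1* = (5·p_2/p_1)² — independent of I — with the rest of income spent on q_2.
Plugging in: q_1* = (5·6/16.84)² = 3.1736, q_2* = 1.426.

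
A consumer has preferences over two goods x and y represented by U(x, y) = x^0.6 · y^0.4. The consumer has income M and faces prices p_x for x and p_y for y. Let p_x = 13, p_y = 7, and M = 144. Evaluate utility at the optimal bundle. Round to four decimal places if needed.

V = 7.2389

MU_x/MU_y = (0.6·y)/(0.4·x); tangency sets this equal to p_x/p_y.
Rearranging, p_y·y = (2/3)·p_x·x. Substituting into the budget gives p_x·x·(1 + (2/3)) = M.
Demand: x*(p_x,p_y,M) = 0.6·M/p_x and y* = 0.4·M/p_y.
At p_x=13, p_y=7, M=144: x* = 0.6·144/13 = 6.6462, y* = 8.2286.
Utility at the optimum: U(6.6462, 8.2286) = 7.2389.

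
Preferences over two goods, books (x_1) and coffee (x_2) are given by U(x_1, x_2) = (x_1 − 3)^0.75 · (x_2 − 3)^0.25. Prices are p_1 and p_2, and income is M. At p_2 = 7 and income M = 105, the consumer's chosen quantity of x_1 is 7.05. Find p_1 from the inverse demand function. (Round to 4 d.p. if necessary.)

MRS = 3·(x_2−3)/(x_1−3). Tangency with p_1/p_2 gives x_2−3 = (1/3)·(p_1/p_2)·(x_1−3).
After buying the subsistence bundle (3, 3), a share 0.75 of the remaining income goes to x_1: x_1* = 3 + 0.75·(M − 3p_1 − 3p_2)/p_1.
Set x_1* = 7.05 in the demand function and solve for p_1: p_1 = 10.

p_1 = 10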